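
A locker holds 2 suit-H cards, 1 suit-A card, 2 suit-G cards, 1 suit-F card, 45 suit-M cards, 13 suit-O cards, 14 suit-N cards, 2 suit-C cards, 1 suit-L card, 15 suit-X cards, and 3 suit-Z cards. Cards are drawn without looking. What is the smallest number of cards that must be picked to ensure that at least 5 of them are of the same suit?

29

An adversary could hand out at most 4 cards per suit (7 suits run out sooner): 2 + 1 + 2 + 1 + 4 + 4 + 4 + 2 + 1 + 4 + 3 = 28 cards and still no suit has 5.
Pigeonhole: one more card lands in a suit already at 4, so 29 draws are enough and 28 are not.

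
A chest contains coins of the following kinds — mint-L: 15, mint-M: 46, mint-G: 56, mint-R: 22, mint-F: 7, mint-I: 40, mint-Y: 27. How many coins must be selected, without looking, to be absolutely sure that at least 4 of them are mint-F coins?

210

In the worst case for collecting mint-F coins, every non-mint-F coin comes out first.
There are 15 + 46 + 56 + 22 + 40 + 27 = 206 non-mint-F coins altogether.
After those, each further coin must be mint-F, so 206 + 4 = 210 draws guarantee 4 mint-F coins.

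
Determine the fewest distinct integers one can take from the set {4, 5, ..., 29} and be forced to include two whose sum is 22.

A set avoiding the sum 22 can contain at most one of each pair {x, 22−x}, plus the 12 elements whose complement lies outside the range or equal to its own complement.
The integers 11, …, 29 (19 of them) are such a set: any two sum to at least 11+12 = 23 > 22.
By pigeonhole, any 20th integer completes one of the 7 pairs, so 20 choices force a sum of 22.

20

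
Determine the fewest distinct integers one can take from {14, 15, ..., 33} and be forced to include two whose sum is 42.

Two chosen integers sum to 42 exactly when both halves of some pair {x, 42−x} with 14 ≤ x ≤ 42−x ≤ 28 are chosen — 7 such pairs.
The remaining 6 elements (those with no distinct partner in range) can never complete a 42-sum, so the worst case takes all of them and one from each pair: 6 + 7 = 13.
Pigeonhole: the 14th integer has to be the second member of some pair, so 13 + 1 = 14.

14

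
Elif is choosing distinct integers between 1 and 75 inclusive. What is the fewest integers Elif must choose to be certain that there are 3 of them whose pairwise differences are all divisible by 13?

Integers whose pairwise differences are multiples of 13 are exactly those sharing a remainder mod 13. By pigeonhole, the 13 residue classes mod 13 are the pigeonholes.
With 26 integers one could put 2 in each residue class and have no class reach 3.
The 27th integer pushes some class to 3, so 13·2 + 1 = 27.

27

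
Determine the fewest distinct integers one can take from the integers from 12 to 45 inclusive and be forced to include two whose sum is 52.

Group the elements by complementary pair {x, 52−x}: {12,40}, {13,39}, {14,38}, …, giving 14 two-element pairs, the single value 26 (it cannot pair with itself since the integers are distinct), and 5 integers whose partner 52−x falls outside [12,45].
Pigeonhole: treating each of those 20 groups as a pigeonhole, one can pick one integer per group — 20 integers — with no two summing to 52.
The 21st integer lands in an occupied pair, forcing a sum of 52.

21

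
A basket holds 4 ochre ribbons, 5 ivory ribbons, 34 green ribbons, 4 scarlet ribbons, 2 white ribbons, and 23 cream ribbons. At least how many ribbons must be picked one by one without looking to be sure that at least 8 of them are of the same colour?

An adversary could hand out at most 7 ribbons per colour (4 colours run out sooner): 4 + 5 + 7 + 4 + 2 + 7 = 29 ribbons and still no colour has 8.
Pigeonhole: one more ribbon lands in a colour already at 7, so 30 draws are enough and 29 are not.

30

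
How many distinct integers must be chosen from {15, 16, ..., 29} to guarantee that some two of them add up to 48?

11

A set avoiding the sum 48 can contain at most one of each pair {x, 48−x}, plus the 5 elements whose complement lies outside the range or equal to its own complement.
The integers 15, …, 24 (10 of them) are such a set: any two sum to at least 15+16 = 31 and at most 23+24 = 47 < 48.
Any 11th integer completes one of the 5 pairs, so 11 choices force a sum of 48.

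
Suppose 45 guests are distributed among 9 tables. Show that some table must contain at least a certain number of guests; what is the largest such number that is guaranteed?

5

By the pigeonhole principle, the 9 tables are the holes and the 45 guests are the pigeons.
If every table held at most 4 guests, the total would be at most 9 × 4 = 36, which is less than 45.
So some table holds at least ⌈45/9⌉ = 5 guests.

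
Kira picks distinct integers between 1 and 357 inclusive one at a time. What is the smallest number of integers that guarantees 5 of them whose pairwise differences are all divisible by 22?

89

Integers whose pairwise differences are multiples of 22 are exactly those sharing a remainder mod 22. Pigeonhole: the 22 residue classes mod 22 are the pigeonholes.
With 88 integers one could put 4 in each residue class and have no class reach 5.
The 89th integer pushes some class to 5, so 22·4 + 1 = 89.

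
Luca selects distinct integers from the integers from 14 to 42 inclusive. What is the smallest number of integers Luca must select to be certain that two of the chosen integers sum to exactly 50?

19

A set avoiding the sum 50 can contain at most one of each pair {x, 50−x}, plus the 7 elements whose complement lies outside the range or equal to its own complement.
The integers 25, …, 42 (18 of them) are such a set: any two sum to at least 25+26 = 51 > 50.
Any 19th integer completes one of the 11 pairs, so 19 choices force a sum of 50.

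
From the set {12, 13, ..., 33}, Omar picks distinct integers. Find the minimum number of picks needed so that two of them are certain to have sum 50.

Group the elements by complementary pair {x, 50−x}: {17,33}, {18,32}, {19,31}, …, giving 8 two-element pairs; the single value 25 (it cannot pair with itself since the integers are distinct); and 5 integers whose partner 50−x falls outside [12,33].
Treating each of those 14 groups as a pigeonhole, one can pick one integer per group — 14 integers — with no two summing to 50.
The 15th integer lands in an occupied pair, forcing a sum of 50.

15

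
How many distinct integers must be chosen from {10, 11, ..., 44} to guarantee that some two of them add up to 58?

Group the elements by complementary pair {x, 58−x}: {14,44}, {15,43}, {16,42}, …, giving 15 two-element pairs; the single value 29 (it cannot pair with itself since the integers are distinct); and 4 integers whose partner 58−x falls outside [10,44].
Treating each of those 20 groups as a pigeonhole, one can pick one integer per group — 20 integers — with no two summing to 58.
The 21st integer lands in an occupied pair, forcing a sum of 58.

21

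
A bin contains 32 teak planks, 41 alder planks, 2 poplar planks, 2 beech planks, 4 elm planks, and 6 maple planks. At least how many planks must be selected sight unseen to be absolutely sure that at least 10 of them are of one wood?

The 6 woods are the holes; the planks drawn are the pigeons.
To avoid 10 of any one wood, the worst case takes at most 9 of each wood, or every plank of a wood that has fewer than 9.
That gives 9 + 9 + 2 + 2 + 4 + 6 = 32 planks with no wood reaching 10.
The next plank forces some wood to 10, so 32 + 1 = 33.

33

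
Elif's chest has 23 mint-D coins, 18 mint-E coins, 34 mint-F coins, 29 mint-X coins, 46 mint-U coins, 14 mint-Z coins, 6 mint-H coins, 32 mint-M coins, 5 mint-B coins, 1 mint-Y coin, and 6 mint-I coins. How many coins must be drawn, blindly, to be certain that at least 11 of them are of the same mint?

The 11 mints are the holes; the coins drawn are the pigeons.
To avoid 11 of any one mint, the worst case takes at most 10 of each mint, or every coin of a mint that has fewer than 10.
That gives 10 + 10 + 10 + 10 + 10 + 10 + 6 + 10 + 5 + 1 + 6 = 88 coins with no mint reaching 11.
The next coin forces some mint to 11, so 88 + 1 = 89.

89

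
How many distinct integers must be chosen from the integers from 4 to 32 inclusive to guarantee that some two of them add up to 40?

18

Two chosen integers sum to 40 exactly when both halves of some pair {x, 40−x} with 8 ≤ x ≤ 40−x ≤ 32 are chosen — 12 such pairs.
The remaining 5 elements (those with no distinct partner in range) can never complete a 40-sum, so the worst case takes all of them and one from each pair: 5 + 12 = 17.
Pigeonhole: the 18th integer has to be the second member of some pair, so 17 + 1 = 18.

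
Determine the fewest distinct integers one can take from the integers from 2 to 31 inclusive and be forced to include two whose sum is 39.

19

A set avoiding the sum 39 can contain at most one of each pair {x, 39−x}, plus the 6 elements whose complement lies outside the range.
The integers 2, …, 19 (18 of them) are such a set: any two sum to at least 2+3 = 5 and at most 18+19 = 37 < 39.
Any 19th integer completes one of the 12 pairs, so 19 choices force a sum of 39.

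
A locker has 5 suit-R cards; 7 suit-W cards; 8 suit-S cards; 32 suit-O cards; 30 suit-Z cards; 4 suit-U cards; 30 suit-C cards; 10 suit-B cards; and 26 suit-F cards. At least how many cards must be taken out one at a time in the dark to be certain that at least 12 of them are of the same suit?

79

An adversary could hand out at most 11 cards per suit (5 suits run out sooner): 5 + 7 + 8 + 11 + 11 + 4 + 11 + 10 + 11 = 78 cards and still no suit has 12.
By pigeonhole, one more card lands in a suit already at 11, so 79 draws are enough and 78 are not.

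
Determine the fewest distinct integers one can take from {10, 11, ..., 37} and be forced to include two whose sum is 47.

A set avoiding the sum 47 can contain at most one of each pair {x, 47−x}.
The integers 24, …, 37 (14 of them) are such a set: any two sum to at least 24+25 = 49 > 47.
Any 15th integer completes one of the 14 pairs, so 15 choices force a sum of 47.

15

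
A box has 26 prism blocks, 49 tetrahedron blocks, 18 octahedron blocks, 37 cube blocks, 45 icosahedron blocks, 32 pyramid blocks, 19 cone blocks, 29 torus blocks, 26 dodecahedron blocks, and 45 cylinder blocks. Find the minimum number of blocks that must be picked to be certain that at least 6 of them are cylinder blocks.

In the worst case for collecting cylinder blocks, every non-cylinder block comes out first.
There are 26 + 49 + 18 + 37 + 45 + 32 + 19 + 29 + 26 = 281 non-cylinder blocks altogether.
After those, each further block must be cylinder, so 281 + 6 = 287 draws guarantee 6 cylinder blocks.

287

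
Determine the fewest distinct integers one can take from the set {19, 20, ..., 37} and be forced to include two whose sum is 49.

A set avoiding the sum 49 can contain at most one of each pair {x, 49−x}, plus the 7 elements whose complement lies outside the range.
The integers 25, …, 37 (13 of them) are such a set: any two sum to at least 25+26 = 51 > 49.
Any 14th integer completes one of the 6 pairs, so 14 choices force a sum of 49.

14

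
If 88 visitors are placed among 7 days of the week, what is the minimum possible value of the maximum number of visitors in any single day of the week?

By the pigeonhole principle, the 7 days of the week are the holes and the 88 visitors are the pigeons.
If every day of the week held at most 12 visitors, the total would be at most 7 × 12 = 84, which is less than 88.
So some day of the week holds at least ⌈88/7⌉ = 13 visitors.

13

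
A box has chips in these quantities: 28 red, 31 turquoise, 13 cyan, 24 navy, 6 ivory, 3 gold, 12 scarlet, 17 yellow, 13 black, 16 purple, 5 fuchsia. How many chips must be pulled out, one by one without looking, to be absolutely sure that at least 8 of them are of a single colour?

The 11 colours are the holes; the chips drawn are the pigeons.
To avoid 8 of any one colour, the worst case takes at most 7 of each colour, or every chip of a colour that has fewer than 7.
That gives 7 + 7 + 7 + 7 + 6 + 3 + 7 + 7 + 7 + 7 + 5 = 70 chips with no colour reaching 8.
The next chip forces some colour to 8, so 70 + 1 = 71.

71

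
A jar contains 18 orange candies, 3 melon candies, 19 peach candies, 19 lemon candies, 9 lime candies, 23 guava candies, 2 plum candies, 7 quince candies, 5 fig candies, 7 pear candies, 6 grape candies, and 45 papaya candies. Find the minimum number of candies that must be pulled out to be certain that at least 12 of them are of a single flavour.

95

An adversary could hand out at most 11 candies per flavour (7 flavours run out sooner): 11 + 3 + 11 + 11 + 9 + 11 + 2 + 7 + 5 + 7 + 6 + 11 = 94 candies and still no flavour has 12.
Pigeonhole: one more candy lands in a flavour already at 11, so 95 draws are enough and 94 are not.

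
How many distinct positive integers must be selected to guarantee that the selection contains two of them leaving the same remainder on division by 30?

31

The 30 residue classes mod 30 are the pigeonholes.
With 30 integers one could put 1 in each residue class and have no class reach 2.
The 31st integer pushes some class to 2, so 30·1 + 1 = 31.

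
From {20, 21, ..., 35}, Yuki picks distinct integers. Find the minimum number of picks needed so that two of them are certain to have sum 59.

Two chosen integers sum to 59 exactly when both halves of some pair {x, 59−x} with 24 ≤ x ≤ 59−x ≤ 35 are chosen — 6 such pairs.
The remaining 4 elements (those with no distinct partner in range) can never complete a 59-sum, so the worst case takes all of them and one from each pair: 4 + 6 = 10.
The 11th integer has to be the second member of some pair, so 10 + 1 = 11.

11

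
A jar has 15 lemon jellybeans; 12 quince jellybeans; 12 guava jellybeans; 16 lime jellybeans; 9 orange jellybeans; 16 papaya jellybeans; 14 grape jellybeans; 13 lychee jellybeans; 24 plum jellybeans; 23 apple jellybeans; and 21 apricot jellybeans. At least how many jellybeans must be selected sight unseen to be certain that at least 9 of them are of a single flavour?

The 11 flavours are the holes; the jellybeans drawn are the pigeons.
To avoid 9 of any one flavour, the worst case takes at most 8 of each flavour.
That gives 8 + 8 + 8 + 8 + 8 + 8 + 8 + 8 + 8 + 8 + 8 = 88 jellybeans with no flavour reaching 9.
The next jellybean forces some flavour to 9, so 88 + 1 = 89.

89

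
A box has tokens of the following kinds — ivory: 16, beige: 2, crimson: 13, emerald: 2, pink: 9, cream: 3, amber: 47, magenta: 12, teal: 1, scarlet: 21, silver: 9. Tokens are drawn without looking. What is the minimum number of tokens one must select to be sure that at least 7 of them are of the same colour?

Pigeonhole: put each drawn token into a box by colour. The largest draw with every box below 7 takes min(count, 6) from each colour; colours with fewer than 6 contribute all they have.
Σ min(cᵢ, 6) = 6 + 2 + 6 + 2 + 6 + 3 + 6 + 6 + 1 + 6 + 6 = 50.
Draw number 50 + 1 = 51 must push one box to 7.

51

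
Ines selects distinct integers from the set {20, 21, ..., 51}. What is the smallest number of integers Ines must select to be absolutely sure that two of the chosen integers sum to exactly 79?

Two chosen integers sum to 79 exactly when both halves of some pair {x, 79−x} with 28 ≤ x ≤ 79−x ≤ 51 are chosen — 12 such pairs.
The remaining 8 elements (those with no distinct partner in range) can never complete a 79-sum, so the worst case takes all of them and one from each pair: 8 + 12 = 20.
Pigeonhole: the 21st integer has to be the second member of some pair, so 20 + 1 = 21.

21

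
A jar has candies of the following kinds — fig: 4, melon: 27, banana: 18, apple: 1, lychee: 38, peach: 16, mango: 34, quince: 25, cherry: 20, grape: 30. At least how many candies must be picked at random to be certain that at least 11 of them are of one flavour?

By the pigeonhole principle, the 10 flavours are the holes; the candies drawn are the pigeons.
To avoid 11 of any one flavour, the worst case takes at most 10 of each flavour, or every candy of a flavour that has fewer than 10.
That gives 4 + 10 + 10 + 1 + 10 + 10 + 10 + 10 + 10 + 10 = 85 candies with no flavour reaching 11.
The next candy forces some flavour to 11, so 85 + 1 = 86.

86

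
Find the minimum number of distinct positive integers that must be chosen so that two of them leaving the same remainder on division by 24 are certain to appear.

25

By the pigeonhole principle, the 24 residue classes mod 24 are the pigeonholes.
With 24 integers one could put 1 in each residue class and have no class reach 2.
The 25th integer pushes some class to 2, so 24·1 + 1 = 25.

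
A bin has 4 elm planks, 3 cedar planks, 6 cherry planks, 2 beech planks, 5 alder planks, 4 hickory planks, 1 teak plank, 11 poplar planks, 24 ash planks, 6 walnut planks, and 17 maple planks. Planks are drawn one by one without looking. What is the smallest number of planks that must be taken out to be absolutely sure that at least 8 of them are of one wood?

Pigeonhole: put each drawn plank into a box by wood. The largest draw with every box below 8 takes min(count, 7) from each wood; woods with fewer than 7 contribute all they have.
Σ min(cᵢ, 7) = 4 + 3 + 6 + 2 + 5 + 4 + 1 + 7 + 7 + 6 + 7 = 52.
Draw number 52 + 1 = 53 must push one box to 8.

53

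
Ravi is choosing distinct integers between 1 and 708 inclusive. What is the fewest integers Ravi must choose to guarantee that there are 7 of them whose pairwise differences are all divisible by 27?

163

Integers whose pairwise differences are multiples of 27 are exactly those sharing a remainder mod 27. By pigeonhole, the 27 residue classes mod 27 are the pigeonholes.
With 162 integers one could put 6 in each residue class and have no class reach 7.
The 163rd integer pushes some class to 7, so 27·6 + 1 = 163.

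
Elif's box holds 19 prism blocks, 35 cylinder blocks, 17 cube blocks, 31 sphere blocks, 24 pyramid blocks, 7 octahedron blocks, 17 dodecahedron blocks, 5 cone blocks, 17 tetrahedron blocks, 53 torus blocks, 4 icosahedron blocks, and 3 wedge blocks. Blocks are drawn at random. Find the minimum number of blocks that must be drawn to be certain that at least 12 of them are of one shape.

108

Pigeonhole: put each drawn block into a box by shape. The largest draw with every box below 12 takes min(count, 11) from each shape; shapes with fewer than 11 contribute all they have.
Σ min(cᵢ, 11) = 11 + 11 + 11 + 11 + 11 + 7 + 11 + 5 + 11 + 11 + 4 + 3 = 107.
Draw number 107 + 1 = 108 must push one box to 12.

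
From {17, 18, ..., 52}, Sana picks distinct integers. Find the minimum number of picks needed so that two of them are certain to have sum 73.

21

Two chosen integers sum to 73 exactly when both halves of some pair {x, 73−x} with 21 ≤ x ≤ 73−x ≤ 52 are chosen — 16 such pairs.
The remaining 4 elements (those with no distinct partner in range) can never complete a 73-sum, so the worst case takes all of them and one from each pair: 4 + 16 = 20.
Pigeonhole: the 21st integer has to be the second member of some pair, so 20 + 1 = 21.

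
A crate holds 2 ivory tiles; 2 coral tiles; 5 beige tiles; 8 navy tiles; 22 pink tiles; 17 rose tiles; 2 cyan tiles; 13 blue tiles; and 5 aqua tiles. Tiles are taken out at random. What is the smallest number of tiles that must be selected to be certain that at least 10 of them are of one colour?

52

By pigeonhole, the 9 colours are the holes; the tiles drawn are the pigeons.
To avoid 10 of any one colour, the worst case takes at most 9 of each colour, or every tile of a colour that has fewer than 9.
That gives 2 + 2 + 5 + 8 + 9 + 9 + 2 + 9 + 5 = 51 tiles with no colour reaching 10.
The next tile forces some colour to 10, so 51 + 1 = 52.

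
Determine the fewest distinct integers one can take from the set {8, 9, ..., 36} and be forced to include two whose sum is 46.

17

A set avoiding the sum 46 can contain at most one of each pair {x, 46−x}, plus the 3 elements whose complement lies outside the range or equal to its own complement.
The integers 8, …, 23 (16 of them) are such a set: any two sum to at least 8+9 = 17 and at most 22+23 = 45 < 46.
Any 17th integer completes one of the 13 pairs, so 17 choices force a sum of 46.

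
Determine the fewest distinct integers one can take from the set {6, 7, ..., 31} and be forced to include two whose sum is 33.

16

Two chosen integers sum to 33 exactly when both halves of some pair {x, 33−x} with 6 ≤ x ≤ 33−x ≤ 27 are chosen — 11 such pairs.
The remaining 4 elements (those with no distinct partner in range) can never complete a 33-sum, so the worst case takes all of them and one from each pair: 4 + 11 = 15.
The 16th integer has to be the second member of some pair, so 15 + 1 = 16.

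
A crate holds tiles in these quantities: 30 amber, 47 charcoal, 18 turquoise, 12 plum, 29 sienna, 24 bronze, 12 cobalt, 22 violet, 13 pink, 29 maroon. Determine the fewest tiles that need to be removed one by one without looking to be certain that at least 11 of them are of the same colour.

101

The 10 colours are the holes; the tiles drawn are the pigeons.
To avoid 11 of any one colour, the worst case takes at most 10 of each colour.
That gives 10 + 10 + 10 + 10 + 10 + 10 + 10 + 10 + 10 + 10 = 100 tiles with no colour reaching 11.
The next tile forces some colour to 11, so 100 + 1 = 101.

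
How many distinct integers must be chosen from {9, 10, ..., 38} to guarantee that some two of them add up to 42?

19

A set avoiding the sum 42 can contain at most one of each pair {x, 42−x}, plus the 6 elements whose complement lies outside the range or equal to its own complement.
The integers 21, …, 38 (18 of them) are such a set: any two sum to at least 21+22 = 43 > 42.
By the pigeonhole principle, any 19th integer completes one of the 12 pairs, so 19 choices force a sum of 42.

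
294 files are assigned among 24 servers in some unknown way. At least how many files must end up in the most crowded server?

13

The 24 servers are the holes and the 294 files are the pigeons.
If every server held at most 12 files, the total would be at most 24 × 12 = 288, which is less than 294.
So some server holds at least ⌈294/24⌉ = 13 files.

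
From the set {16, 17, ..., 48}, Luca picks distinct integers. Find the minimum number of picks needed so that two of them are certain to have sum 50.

Two chosen integers sum to 50 exactly when both halves of some pair {x, 50−x} with 16 ≤ x ≤ 50−x ≤ 34 are chosen — 9 such pairs.
The remaining 15 elements (those with no distinct partner in range) can never complete a 50-sum, so the worst case takes all of them and one from each pair: 15 + 9 = 24.
By pigeonhole, the 25th integer has to be the second member of some pair, so 24 + 1 = 25.

25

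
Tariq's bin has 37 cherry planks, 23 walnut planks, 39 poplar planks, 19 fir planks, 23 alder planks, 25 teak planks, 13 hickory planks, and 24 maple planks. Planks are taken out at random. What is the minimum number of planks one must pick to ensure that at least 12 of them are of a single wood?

By the pigeonhole principle, the 8 woods are the holes; the planks drawn are the pigeons.
To avoid 12 of any one wood, the worst case takes at most 11 of each wood.
That gives 11 + 11 + 11 + 11 + 11 + 11 + 11 + 11 = 88 planks with no wood reaching 12.
The next plank forces some wood to 12, so 88 + 1 = 89.

89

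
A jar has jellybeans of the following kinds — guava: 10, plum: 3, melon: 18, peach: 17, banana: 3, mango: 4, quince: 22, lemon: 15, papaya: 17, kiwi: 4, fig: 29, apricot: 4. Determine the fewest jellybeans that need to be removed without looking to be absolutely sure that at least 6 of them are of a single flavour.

54

An adversary could hand out at most 5 jellybeans per flavour (5 flavours run out sooner): 5 + 3 + 5 + 5 + 3 + 4 + 5 + 5 + 5 + 4 + 5 + 4 = 53 jellybeans and still no flavour has 6.
Pigeonhole: one more jellybean lands in a flavour already at 5, so 54 draws are enough and 53 are not.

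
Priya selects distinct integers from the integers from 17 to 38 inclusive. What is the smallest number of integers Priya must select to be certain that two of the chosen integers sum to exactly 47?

Group the elements by complementary pair {x, 47−x}: {17,30}, {18,29}, {19,28}, …, giving 7 two-element pairs and 8 integers whose partner 47−x falls outside [17,38].
Treating each of those 15 groups as a pigeonhole, one can pick one integer per group — 15 integers — with no two summing to 47.
The 16th integer lands in an occupied pair, forcing a sum of 47.

16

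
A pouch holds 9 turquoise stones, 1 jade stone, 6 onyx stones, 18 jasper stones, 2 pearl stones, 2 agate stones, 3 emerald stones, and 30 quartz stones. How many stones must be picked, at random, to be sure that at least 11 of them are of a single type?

44

By pigeonhole, put each drawn stone into a box by type. The largest draw with every box below 11 takes min(count, 10) from each type; types with fewer than 10 contribute all they have.
Σ min(cᵢ, 10) = 9 + 1 + 6 + 10 + 2 + 2 + 3 + 10 = 43.
Draw number 43 + 1 = 44 must push one box to 11.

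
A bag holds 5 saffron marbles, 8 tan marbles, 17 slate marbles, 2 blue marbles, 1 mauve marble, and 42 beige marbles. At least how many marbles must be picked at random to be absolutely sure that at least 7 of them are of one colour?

By pigeonhole, the 6 colours are the holes; the marbles drawn are the pigeons.
To avoid 7 of any one colour, the worst case takes at most 6 of each colour, or every marble of a colour that has fewer than 6.
That gives 5 + 6 + 6 + 2 + 1 + 6 = 26 marbles with no colour reaching 7.
The next marble forces some colour to 7, so 26 + 1 = 27.

27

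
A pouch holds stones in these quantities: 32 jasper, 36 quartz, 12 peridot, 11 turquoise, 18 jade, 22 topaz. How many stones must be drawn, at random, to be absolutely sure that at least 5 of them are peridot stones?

124

In the worst case for collecting peridot stones, every non-peridot stone comes out first.
There are 32 + 36 + 11 + 18 + 22 = 119 non-peridot stones altogether.
After those, each further stone must be peridot, so 119 + 5 = 124 draws guarantee 5 peridot stones.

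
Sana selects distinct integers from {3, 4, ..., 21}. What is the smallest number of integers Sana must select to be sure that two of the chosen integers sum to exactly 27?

12

A set avoiding the sum 27 can contain at most one of each pair {x, 27−x}, plus the 3 elements whose complement lies outside the range.
The integers 3, …, 13 (11 of them) are such a set: any two sum to at least 3+4 = 7 and at most 12+13 = 25 < 27.
Any 12th integer completes one of the 8 pairs, so 12 choices force a sum of 27.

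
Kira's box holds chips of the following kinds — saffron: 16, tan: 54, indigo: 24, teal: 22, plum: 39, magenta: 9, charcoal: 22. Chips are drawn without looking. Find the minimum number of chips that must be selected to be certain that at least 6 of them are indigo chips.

In the worst case for collecting indigo chips, every non-indigo chip comes out first.
There are 16 + 54 + 22 + 39 + 9 + 22 = 162 non-indigo chips altogether.
After those, each further chip must be indigo, so 162 + 6 = 168 draws guarantee 6 indigo chips.

168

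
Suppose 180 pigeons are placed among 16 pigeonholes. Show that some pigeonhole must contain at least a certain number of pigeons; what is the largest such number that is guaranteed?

The 16 pigeonholes are the holes and the 180 pigeons are the pigeons.
If every pigeonhole held at most 11 pigeons, the total would be at most 16 × 11 = 176, which is less than 180.
So some pigeonhole holds at least ⌈180/16⌉ = 12 pigeons.

12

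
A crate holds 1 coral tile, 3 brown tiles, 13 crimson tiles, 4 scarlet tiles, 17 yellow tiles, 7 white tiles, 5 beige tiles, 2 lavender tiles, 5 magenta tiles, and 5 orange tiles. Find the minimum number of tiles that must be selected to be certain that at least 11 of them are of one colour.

An adversary could hand out at most 10 tiles per colour (8 colours run out sooner): 1 + 3 + 10 + 4 + 10 + 7 + 5 + 2 + 5 + 5 = 52 tiles and still no colour has 11.
One more tile lands in a colour already at 10, so 53 draws are enough and 52 are not.

53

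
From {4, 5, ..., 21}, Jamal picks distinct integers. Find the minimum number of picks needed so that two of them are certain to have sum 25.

Two chosen integers sum to 25 exactly when both halves of some pair {x, 25−x} with 4 ≤ x ≤ 25−x ≤ 21 are chosen — 9 such pairs.
Every element belongs to one of those pairs, so the worst case picks one from each: 9 integers.
The 10th integer has to be the second member of some pair, so 9 + 1 = 10.

10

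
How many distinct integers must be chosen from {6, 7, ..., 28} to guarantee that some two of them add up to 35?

Group the elements by complementary pair {x, 35−x}: {7,28}, {8,27}, {9,26}, …, giving 11 two-element pairs and 1 integer whose partner 35−x falls outside [6,28].
By pigeonhole, treating each of those 12 groups as a pigeonhole, one can pick one integer per group — 12 integers — with no two summing to 35.
The 13th integer lands in an occupied pair, forcing a sum of 35.

13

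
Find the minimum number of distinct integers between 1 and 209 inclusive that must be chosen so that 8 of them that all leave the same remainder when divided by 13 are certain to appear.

92

By pigeonhole, the 13 residue classes mod 13 are the pigeonholes.
With 91 integers one could put 7 in each residue class and have no class reach 8.
The 92nd integer pushes some class to 8, so 13·7 + 1 = 92.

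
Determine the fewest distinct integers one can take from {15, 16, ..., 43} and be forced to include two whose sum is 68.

Group the elements by complementary pair {x, 68−x}: {25,43}, {26,42}, {27,41}, …, giving 9 two-element pairs; the single value 34 (it cannot pair with itself since the integers are distinct); and 10 integers whose partner 68−x falls outside [15,43].
Treating each of those 20 groups as a pigeonhole, one can pick one integer per group — 20 integers — with no two summing to 68.
The 21st integer lands in an occupied pair, forcing a sum of 68.

21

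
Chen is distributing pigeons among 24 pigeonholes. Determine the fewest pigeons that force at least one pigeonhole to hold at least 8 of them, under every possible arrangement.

With 168 pigeons one could put exactly 7 in each of the 24 pigeonholes, and no pigeonhole would reach 8.
One more pigeon must land in a pigeonhole that already has 7, giving it 8.
So 24 × 7 + 1 = 169 pigeons are required.

169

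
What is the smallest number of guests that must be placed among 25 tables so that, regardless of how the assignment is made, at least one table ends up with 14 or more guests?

With 325 guests one could put exactly 13 in each of the 25 tables, and no table would reach 14.
Pigeonhole: one more guest must land in a table that already has 13, giving it 14.
So 25 × 13 + 1 = 326 guests are required.

326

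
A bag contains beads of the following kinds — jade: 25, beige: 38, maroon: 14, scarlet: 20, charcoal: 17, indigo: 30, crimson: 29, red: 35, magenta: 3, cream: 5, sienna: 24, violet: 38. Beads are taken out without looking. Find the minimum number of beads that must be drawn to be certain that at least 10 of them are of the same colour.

An adversary could hand out at most 9 beads per colour (magenta, cream run out sooner): 9 + 9 + 9 + 9 + 9 + 9 + 9 + 9 + 3 + 5 + 9 + 9 = 98 beads and still no colour has 10.
By the pigeonhole principle, one more bead lands in a colour already at 9, so 99 draws are enough and 98 are not.

99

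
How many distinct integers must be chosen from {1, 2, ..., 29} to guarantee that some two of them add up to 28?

A set avoiding the sum 28 can contain at most one of each pair {x, 28−x}, plus the 3 elements whose complement lies outside the range or equal to its own complement.
The integers 14, …, 29 (16 of them) are such a set: any two sum to at least 14+15 = 29 > 28.
Any 17th integer completes one of the 13 pairs, so 17 choices force a sum of 28.

17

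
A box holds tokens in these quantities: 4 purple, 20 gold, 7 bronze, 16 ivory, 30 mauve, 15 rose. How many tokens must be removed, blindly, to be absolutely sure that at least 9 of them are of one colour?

Pigeonhole: put each drawn token into a box by colour. The largest draw with every box below 9 takes min(count, 8) from each colour; colours with fewer than 8 contribute all they have.
Σ min(cᵢ, 8) = 4 + 8 + 7 + 8 + 8 + 8 = 43.
Draw number 43 + 1 = 44 must push one box to 9.

44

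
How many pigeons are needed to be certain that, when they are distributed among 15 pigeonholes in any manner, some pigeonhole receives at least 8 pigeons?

With 105 pigeons one could put exactly 7 in each of the 15 pigeonholes, and no pigeonhole would reach 8.
By the pigeonhole principle, one more pigeon must land in a pigeonhole that already has 7, giving it 8.
So 15 × 7 + 1 = 106 pigeons are required.

106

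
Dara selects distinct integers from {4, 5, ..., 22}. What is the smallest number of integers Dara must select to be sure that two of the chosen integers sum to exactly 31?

Two chosen integers sum to 31 exactly when both halves of some pair {x, 31−x} with 9 ≤ x ≤ 31−x ≤ 22 are chosen — 7 such pairs.
The remaining 5 elements (those with no distinct partner in range) can never complete a 31-sum, so the worst case takes all of them and one from each pair: 5 + 7 = 12.
By the pigeonhole principle, the 13th integer has to be the second member of some pair, so 12 + 1 = 13.

13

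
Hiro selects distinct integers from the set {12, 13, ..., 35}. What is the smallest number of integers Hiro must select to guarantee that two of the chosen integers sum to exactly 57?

Group the elements by complementary pair {x, 57−x}: {22,35}, {23,34}, {24,33}, …, giving 7 two-element pairs and 10 integers whose partner 57−x falls outside [12,35].
Treating each of those 17 groups as a pigeonhole, one can pick one integer per group — 17 integers — with no two summing to 57.
The 18th integer lands in an occupied pair, forcing a sum of 57.

18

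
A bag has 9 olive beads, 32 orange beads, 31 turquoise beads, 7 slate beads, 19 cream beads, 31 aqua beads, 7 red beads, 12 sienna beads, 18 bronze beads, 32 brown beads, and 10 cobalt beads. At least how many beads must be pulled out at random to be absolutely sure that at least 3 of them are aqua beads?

180

In the worst case for collecting aqua beads, every non-aqua bead comes out first.
There are 9 + 32 + 31 + 7 + 19 + 7 + 12 + 18 + 32 + 10 = 177 non-aqua beads altogether.
After those, each further bead must be aqua, so 177 + 3 = 180 draws guarantee 3 aqua beads.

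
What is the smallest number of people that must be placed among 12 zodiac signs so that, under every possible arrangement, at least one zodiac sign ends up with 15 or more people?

With 168 people one could put exactly 14 in each of the 12 zodiac signs, and no zodiac sign would reach 15.
By the pigeonhole principle, one more person must land in a zodiac sign that already has 14, giving it 15.
So 12 × 14 + 1 = 169 people are required.

169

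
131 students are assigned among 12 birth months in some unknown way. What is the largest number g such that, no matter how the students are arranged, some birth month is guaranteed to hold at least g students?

The 12 birth months are the holes and the 131 students are the pigeons.
If every birth month held at most 10 students, the total would be at most 12 × 10 = 120, which is less than 131.
So some birth month holds at least ⌈131/12⌉ = 11 students.

11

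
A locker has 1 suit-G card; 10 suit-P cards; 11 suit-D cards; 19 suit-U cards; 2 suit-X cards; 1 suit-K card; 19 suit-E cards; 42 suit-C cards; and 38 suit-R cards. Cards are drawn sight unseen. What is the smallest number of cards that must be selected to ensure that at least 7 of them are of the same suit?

Put each drawn card into a box by suit. The largest draw with every box below 7 takes min(count, 6) from each suit; suits with fewer than 6 contribute all they have.
Σ min(cᵢ, 6) = 1 + 6 + 6 + 6 + 2 + 1 + 6 + 6 + 6 = 40.
Draw number 40 + 1 = 41 must push one box to 7.

41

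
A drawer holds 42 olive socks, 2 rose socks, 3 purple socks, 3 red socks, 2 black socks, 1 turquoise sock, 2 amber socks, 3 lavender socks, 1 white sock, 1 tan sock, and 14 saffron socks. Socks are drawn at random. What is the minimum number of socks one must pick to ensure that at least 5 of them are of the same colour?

By pigeonhole, the 11 colours are the holes; the socks drawn are the pigeons.
To avoid 5 of any one colour, the worst case takes at most 4 of each colour, or every sock of a colour that has fewer than 4.
That gives 4 + 2 + 3 + 3 + 2 + 1 + 2 + 3 + 1 + 1 + 4 = 26 socks with no colour reaching 5.
The next sock forces some colour to 5, so 26 + 1 = 27.

27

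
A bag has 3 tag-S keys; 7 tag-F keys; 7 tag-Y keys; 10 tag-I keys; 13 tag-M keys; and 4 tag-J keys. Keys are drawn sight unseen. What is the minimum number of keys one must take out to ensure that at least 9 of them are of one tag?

By pigeonhole, the 6 tags are the holes; the keys drawn are the pigeons.
To avoid 9 of any one tag, the worst case takes at most 8 of each tag, or every key of a tag that has fewer than 8.
That gives 3 + 7 + 7 + 8 + 8 + 4 = 37 keys with no tag reaching 9.
The next key forces some tag to 9, so 37 + 1 = 38.

38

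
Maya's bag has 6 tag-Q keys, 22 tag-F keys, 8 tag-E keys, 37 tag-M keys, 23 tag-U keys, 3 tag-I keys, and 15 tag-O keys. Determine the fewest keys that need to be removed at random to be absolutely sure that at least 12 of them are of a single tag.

62

An adversary could hand out at most 11 keys per tag (tag-Q, tag-E, tag-I run out sooner): 6 + 11 + 8 + 11 + 11 + 3 + 11 = 61 keys and still no tag has 12.
One more key lands in a tag already at 11, so 62 draws are enough and 61 are not.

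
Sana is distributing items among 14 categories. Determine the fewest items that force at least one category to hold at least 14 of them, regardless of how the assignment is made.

With 182 items one could put exactly 13 in each of the 14 categories, and no category would reach 14.
One more item must land in a category that already has 13, giving it 14.
So 14 × 13 + 1 = 183 items are required.

183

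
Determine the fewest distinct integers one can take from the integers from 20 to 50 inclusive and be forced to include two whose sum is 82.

Two chosen integers sum to 82 exactly when both halves of some pair {x, 82−x} with 32 ≤ x ≤ 82−x ≤ 50 are chosen — 9 such pairs.
The remaining 13 elements (those with no distinct partner in range) can never complete a 82-sum, so the worst case takes all of them and one from each pair: 13 + 9 = 22.
By the pigeonhole principle, the 23rd integer has to be the second member of some pair, so 22 + 1 = 23.

23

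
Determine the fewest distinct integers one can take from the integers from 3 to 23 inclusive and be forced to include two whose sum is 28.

Group the elements by complementary pair {x, 28−x}: {5,23}, {6,22}, {7,21}, …, giving 9 two-element pairs, the single value 14 (it cannot pair with itself since the integers are distinct), and 2 integers whose partner 28−x falls outside [3,23].
Treating each of those 12 groups as a pigeonhole, one can pick one integer per group — 12 integers — with no two summing to 28.
The 13th integer lands in an occupied pair, forcing a sum of 28.

13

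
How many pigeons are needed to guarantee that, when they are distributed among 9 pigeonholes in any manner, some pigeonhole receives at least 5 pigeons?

With 36 pigeons one could put exactly 4 in each of the 9 pigeonholes, and no pigeonhole would reach 5.
By the pigeonhole principle, one more pigeon must land in a pigeonhole that already has 4, giving it 5.
So 9 × 4 + 1 = 37 pigeons are required.

37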